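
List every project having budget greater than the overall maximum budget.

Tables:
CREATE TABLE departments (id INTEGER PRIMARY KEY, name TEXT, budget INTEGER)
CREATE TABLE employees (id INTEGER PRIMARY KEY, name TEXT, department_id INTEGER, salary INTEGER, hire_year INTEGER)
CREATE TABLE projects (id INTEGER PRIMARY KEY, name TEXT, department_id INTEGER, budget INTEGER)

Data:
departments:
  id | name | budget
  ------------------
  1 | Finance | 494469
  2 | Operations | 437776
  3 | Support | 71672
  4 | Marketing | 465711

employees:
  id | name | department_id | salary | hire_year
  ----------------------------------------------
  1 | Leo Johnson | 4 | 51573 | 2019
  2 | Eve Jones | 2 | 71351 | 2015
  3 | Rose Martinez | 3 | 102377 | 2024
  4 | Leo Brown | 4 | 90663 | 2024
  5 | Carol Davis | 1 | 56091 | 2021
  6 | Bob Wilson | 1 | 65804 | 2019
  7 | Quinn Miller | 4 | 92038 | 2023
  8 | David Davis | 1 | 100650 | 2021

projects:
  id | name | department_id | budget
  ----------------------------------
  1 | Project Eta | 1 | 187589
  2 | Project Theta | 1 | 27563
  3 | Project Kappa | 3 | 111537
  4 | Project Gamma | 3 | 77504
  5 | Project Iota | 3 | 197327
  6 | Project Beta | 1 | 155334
SELECT name, budget FROM projects WHERE budget > (SELECT MAX(budget) FROM projects)

Execution result:
(no rows)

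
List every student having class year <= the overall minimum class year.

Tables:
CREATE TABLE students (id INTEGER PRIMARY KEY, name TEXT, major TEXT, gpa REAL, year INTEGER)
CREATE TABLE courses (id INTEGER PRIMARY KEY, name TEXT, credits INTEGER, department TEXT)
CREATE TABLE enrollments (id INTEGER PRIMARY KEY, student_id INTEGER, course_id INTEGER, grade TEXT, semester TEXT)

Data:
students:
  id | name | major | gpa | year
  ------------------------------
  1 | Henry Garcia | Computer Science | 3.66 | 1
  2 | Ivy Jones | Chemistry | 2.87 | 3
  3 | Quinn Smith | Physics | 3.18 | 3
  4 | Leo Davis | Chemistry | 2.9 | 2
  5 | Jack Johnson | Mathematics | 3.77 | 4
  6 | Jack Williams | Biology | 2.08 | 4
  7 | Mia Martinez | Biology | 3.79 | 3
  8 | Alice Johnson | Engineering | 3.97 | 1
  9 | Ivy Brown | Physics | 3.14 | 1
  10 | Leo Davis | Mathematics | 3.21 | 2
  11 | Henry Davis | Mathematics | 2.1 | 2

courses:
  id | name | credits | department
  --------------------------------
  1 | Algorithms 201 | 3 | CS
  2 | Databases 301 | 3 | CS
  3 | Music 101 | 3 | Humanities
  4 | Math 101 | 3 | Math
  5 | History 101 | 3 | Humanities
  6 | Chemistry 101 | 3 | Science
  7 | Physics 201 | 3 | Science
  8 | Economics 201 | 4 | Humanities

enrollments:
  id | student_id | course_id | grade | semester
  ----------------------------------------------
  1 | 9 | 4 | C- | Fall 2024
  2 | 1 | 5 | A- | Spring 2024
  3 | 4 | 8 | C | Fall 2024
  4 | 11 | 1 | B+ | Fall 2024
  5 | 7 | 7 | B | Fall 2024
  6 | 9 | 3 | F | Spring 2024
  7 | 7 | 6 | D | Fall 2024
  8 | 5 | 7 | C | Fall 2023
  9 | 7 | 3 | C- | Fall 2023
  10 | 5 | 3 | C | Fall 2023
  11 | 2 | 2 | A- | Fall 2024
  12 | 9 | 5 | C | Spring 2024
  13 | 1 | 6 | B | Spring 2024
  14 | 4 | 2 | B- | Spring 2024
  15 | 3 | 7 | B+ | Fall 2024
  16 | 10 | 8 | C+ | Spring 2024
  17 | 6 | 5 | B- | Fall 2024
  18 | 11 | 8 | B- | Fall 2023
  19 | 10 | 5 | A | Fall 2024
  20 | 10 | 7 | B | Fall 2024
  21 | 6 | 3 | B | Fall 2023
SELECT name, year FROM students WHERE year <= (SELECT MIN(year) FROM students)

Execution result:
name | year
Henry Garcia | 1
Alice Johnson | 1
Ivy Brown | 1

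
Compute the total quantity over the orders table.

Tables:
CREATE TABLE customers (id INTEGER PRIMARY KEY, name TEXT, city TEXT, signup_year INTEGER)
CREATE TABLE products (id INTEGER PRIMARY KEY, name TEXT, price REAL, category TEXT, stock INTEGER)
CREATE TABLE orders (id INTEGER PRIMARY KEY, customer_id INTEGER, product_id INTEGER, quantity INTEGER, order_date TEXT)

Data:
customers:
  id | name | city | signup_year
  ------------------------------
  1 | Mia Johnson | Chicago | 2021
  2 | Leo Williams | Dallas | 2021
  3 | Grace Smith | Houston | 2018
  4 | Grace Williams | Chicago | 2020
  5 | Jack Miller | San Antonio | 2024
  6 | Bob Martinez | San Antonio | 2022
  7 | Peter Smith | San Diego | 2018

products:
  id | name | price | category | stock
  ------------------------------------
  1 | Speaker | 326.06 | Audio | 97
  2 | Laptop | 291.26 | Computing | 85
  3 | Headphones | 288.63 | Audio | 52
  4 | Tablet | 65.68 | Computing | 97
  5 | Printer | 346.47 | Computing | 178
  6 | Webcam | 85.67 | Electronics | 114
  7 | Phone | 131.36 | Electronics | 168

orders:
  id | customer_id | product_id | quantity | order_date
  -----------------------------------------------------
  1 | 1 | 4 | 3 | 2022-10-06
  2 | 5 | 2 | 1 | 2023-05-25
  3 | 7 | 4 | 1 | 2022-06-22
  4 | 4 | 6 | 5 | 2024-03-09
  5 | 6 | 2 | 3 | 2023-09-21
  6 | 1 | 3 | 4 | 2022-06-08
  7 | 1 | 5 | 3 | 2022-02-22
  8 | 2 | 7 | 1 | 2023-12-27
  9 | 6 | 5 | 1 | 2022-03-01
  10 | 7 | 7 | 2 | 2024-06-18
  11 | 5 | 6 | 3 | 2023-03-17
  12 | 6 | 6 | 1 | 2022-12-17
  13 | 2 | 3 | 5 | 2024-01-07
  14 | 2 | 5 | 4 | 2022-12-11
SELECT SUM(quantity) FROM orders

Execution result:
37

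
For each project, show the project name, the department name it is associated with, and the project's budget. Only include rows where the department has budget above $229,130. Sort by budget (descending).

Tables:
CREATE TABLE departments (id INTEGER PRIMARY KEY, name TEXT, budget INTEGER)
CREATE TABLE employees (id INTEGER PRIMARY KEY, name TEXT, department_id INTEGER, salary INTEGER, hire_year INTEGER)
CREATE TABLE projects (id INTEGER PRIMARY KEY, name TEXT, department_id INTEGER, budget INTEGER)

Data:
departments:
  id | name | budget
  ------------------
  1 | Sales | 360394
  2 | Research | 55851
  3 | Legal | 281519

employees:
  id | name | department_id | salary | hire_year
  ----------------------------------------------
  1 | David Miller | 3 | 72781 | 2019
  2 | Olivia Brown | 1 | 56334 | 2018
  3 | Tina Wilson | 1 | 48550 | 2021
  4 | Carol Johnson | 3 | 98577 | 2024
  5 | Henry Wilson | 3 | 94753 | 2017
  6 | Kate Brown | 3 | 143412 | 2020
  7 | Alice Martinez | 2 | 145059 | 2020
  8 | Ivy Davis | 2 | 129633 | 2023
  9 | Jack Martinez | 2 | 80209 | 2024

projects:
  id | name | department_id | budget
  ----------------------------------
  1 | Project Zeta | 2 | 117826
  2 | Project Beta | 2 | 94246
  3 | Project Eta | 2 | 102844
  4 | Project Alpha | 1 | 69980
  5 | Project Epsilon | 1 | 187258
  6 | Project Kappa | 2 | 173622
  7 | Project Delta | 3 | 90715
SELECT c.name, p.name AS department, c.budget FROM projects c JOIN departments p ON c.department_id = p.id WHERE p.budget > 229130 ORDER BY c.budget DESC

Execution result:
name | department | budget
Project Epsilon | Sales | 187258
Project Delta | Legal | 90715
Project Alpha | Sales | 69980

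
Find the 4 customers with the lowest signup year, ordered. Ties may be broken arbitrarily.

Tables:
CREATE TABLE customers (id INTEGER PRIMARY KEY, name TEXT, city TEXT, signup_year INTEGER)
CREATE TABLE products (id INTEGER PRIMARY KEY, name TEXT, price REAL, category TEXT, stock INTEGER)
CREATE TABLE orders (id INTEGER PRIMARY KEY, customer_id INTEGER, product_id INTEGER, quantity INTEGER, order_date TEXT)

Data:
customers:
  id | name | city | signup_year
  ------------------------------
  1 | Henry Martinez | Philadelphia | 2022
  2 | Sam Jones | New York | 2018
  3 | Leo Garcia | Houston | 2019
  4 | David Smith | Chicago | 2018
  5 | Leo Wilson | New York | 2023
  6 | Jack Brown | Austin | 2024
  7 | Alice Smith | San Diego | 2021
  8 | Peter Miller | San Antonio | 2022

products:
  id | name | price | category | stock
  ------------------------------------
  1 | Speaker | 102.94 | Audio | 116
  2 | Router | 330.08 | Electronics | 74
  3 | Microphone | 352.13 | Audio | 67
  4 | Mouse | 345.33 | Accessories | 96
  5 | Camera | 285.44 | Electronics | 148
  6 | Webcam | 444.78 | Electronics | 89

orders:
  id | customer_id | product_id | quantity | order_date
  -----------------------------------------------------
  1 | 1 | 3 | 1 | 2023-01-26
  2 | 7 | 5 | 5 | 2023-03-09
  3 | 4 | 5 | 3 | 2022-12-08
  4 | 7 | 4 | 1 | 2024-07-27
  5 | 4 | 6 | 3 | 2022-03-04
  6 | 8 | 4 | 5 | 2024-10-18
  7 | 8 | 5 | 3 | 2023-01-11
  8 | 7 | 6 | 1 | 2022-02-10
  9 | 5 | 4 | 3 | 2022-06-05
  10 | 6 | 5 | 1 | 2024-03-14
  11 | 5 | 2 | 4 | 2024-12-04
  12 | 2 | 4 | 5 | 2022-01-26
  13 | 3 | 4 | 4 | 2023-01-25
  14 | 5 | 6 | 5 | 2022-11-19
SELECT name, signup_year FROM customers ORDER BY signup_year ASC LIMIT 4

Execution result:
name | signup_year
Sam Jones | 2018
David Smith | 2018
Leo Garcia | 2019
Alice Smith | 2021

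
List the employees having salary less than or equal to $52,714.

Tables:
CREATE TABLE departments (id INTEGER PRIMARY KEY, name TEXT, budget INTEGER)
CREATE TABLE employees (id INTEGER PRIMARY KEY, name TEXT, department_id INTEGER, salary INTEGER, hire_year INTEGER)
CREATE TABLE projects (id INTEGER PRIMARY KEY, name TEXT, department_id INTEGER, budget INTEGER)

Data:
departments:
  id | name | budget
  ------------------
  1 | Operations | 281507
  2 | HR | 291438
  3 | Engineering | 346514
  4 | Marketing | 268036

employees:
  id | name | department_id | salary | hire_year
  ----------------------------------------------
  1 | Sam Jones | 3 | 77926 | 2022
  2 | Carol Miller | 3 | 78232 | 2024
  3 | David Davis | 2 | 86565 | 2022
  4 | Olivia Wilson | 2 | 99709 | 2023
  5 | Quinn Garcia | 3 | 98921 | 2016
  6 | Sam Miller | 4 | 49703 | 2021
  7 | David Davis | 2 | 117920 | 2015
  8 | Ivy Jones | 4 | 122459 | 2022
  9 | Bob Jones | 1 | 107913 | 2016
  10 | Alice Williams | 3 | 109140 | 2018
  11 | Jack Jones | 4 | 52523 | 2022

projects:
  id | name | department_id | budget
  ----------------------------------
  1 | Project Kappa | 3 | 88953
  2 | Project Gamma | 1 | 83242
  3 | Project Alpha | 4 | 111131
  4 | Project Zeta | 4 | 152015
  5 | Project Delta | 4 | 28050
SELECT name, salary FROM employees WHERE salary <= 52714

Execution result:
name | salary
Sam Miller | 49703
Jack Jones | 52523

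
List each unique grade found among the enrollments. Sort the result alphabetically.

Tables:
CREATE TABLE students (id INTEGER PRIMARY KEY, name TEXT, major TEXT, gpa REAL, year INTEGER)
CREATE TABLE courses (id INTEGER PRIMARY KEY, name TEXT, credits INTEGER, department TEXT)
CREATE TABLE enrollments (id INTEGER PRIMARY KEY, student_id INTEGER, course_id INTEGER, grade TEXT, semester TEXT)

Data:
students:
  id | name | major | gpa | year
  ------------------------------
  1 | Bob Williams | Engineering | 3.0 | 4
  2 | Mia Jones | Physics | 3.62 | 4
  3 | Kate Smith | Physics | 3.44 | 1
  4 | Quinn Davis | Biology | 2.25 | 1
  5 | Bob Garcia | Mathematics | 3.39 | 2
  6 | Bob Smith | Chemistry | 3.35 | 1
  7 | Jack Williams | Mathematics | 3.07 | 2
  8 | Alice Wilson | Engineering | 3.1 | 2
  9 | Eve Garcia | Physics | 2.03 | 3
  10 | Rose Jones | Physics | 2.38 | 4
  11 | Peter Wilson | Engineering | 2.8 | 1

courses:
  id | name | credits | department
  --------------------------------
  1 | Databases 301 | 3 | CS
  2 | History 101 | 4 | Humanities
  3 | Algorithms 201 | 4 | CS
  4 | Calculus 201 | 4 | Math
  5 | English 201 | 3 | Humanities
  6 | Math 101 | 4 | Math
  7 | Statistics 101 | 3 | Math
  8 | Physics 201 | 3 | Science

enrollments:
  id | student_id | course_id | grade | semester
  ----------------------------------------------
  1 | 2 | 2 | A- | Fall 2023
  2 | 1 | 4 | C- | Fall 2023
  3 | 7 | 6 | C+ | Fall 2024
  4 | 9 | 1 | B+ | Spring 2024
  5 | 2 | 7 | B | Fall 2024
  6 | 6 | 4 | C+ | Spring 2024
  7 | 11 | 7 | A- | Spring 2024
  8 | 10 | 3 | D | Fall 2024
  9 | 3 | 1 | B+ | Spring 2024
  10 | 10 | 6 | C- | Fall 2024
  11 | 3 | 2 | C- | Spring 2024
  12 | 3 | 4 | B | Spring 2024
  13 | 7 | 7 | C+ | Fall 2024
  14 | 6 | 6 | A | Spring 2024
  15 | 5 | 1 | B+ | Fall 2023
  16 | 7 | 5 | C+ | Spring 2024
SELECT DISTINCT grade FROM enrollments ORDER BY grade

Execution result:
grade
A
A-
B
B+
C+
C-
D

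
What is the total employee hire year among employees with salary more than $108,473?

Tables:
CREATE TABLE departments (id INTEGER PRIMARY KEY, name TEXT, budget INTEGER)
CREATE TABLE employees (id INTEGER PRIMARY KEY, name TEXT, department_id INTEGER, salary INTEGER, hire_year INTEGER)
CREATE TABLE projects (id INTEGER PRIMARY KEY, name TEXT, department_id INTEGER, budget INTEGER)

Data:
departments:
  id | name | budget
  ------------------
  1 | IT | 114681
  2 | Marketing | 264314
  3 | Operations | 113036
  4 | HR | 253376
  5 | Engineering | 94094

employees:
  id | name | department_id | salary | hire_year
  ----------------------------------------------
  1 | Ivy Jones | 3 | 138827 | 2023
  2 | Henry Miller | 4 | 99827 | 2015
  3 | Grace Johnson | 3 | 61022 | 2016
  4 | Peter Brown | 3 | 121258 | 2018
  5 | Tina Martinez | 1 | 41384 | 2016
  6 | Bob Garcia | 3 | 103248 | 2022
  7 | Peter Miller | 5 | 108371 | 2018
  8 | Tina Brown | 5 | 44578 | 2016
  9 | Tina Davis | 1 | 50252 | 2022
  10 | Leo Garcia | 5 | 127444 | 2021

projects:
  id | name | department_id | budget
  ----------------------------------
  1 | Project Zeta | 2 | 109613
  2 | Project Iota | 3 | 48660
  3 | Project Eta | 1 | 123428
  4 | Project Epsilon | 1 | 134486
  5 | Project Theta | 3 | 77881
SELECT SUM(hire_year) FROM employees WHERE salary > 108473

Execution result:
6062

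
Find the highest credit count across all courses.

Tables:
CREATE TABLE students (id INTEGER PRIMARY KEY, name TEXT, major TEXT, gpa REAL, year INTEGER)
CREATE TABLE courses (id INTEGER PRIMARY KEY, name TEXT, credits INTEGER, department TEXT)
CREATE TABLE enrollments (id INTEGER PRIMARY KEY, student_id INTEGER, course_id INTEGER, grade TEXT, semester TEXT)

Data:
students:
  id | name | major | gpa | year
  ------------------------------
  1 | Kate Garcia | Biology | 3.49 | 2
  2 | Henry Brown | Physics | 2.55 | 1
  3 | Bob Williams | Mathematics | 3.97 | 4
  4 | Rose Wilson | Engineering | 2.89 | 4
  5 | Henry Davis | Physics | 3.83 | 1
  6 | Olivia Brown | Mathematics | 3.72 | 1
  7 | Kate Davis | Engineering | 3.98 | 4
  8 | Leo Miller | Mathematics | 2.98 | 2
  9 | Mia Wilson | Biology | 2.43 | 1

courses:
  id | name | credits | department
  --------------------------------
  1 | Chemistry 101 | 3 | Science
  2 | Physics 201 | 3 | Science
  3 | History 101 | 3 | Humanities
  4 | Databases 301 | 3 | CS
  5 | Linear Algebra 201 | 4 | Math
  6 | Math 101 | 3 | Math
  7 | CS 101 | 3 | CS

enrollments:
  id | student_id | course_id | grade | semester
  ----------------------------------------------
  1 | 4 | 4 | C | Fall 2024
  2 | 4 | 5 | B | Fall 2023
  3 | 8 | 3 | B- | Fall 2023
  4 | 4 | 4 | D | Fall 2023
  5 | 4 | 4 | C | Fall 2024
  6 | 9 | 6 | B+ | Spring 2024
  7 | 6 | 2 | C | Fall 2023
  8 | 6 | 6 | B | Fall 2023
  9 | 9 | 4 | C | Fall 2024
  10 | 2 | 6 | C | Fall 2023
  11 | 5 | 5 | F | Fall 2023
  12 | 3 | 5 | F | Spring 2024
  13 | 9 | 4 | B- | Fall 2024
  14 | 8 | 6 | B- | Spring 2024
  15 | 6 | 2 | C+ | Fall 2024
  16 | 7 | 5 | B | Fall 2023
SELECT MAX(credits) FROM courses

Execution result:
4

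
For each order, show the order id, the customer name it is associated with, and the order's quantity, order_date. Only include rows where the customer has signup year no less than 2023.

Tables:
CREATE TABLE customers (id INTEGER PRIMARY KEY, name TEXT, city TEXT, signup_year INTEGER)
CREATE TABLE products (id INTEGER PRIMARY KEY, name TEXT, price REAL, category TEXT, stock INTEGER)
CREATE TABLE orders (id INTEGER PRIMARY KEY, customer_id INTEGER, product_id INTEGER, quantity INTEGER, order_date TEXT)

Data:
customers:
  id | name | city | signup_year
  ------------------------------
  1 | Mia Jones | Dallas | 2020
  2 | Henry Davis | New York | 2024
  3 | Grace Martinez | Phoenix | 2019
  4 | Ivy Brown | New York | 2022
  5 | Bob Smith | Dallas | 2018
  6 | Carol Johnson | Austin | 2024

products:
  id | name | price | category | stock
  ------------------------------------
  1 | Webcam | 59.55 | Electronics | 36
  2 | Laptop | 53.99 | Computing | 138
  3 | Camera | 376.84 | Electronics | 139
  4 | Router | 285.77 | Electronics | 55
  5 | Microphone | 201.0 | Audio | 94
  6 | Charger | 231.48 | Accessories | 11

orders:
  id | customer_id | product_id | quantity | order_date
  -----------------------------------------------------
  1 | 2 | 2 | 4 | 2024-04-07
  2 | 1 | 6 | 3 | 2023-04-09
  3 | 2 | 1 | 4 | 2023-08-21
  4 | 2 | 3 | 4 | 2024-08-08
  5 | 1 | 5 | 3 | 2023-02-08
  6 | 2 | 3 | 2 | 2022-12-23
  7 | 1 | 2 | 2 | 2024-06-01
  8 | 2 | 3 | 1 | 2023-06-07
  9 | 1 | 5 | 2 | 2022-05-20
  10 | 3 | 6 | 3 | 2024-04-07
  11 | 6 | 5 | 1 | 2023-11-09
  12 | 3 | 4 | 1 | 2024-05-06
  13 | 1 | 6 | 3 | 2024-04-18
SELECT c.id, p.name AS customer, c.quantity, c.order_date FROM orders c JOIN customers p ON c.customer_id = p.id WHERE p.signup_year >= 2023

Execution result:
id | customer | quantity | order_date
1 | Henry Davis | 4 | 2024-04-07
3 | Henry Davis | 4 | 2023-08-21
4 | Henry Davis | 4 | 2024-08-08
6 | Henry Davis | 2 | 2022-12-23
8 | Henry Davis | 1 | 2023-06-07
11 | Carol Johnson | 1 | 2023-11-09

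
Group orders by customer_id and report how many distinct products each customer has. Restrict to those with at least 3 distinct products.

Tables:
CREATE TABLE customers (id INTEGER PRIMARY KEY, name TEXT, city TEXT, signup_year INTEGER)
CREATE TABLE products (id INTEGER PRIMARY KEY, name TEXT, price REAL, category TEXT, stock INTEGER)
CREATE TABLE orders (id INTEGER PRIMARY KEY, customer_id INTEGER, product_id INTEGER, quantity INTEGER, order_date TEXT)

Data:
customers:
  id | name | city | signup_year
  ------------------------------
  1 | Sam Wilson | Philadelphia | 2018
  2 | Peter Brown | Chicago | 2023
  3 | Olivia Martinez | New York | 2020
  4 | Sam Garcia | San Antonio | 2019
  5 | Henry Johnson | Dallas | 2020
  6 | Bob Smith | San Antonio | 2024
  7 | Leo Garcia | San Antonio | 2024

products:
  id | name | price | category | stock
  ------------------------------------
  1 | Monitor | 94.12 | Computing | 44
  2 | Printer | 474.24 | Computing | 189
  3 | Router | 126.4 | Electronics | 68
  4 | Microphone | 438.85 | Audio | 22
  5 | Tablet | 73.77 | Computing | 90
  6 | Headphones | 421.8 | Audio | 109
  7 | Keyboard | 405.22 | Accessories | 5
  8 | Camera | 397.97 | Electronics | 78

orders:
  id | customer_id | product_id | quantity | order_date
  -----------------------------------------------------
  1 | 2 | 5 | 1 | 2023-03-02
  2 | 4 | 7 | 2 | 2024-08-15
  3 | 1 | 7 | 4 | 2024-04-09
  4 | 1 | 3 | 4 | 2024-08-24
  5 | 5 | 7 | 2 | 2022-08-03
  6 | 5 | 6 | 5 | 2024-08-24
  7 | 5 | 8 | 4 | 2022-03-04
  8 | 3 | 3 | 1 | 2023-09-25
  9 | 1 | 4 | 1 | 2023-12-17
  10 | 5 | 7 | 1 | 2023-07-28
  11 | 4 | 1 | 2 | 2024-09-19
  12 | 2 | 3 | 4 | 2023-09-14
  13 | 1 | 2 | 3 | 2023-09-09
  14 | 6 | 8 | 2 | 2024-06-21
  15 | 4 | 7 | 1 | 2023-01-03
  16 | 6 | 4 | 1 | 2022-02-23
SELECT customer_id, COUNT(DISTINCT product_id) AS distinct_product_count FROM orders GROUP BY customer_id HAVING COUNT(DISTINCT product_id) >= 3

Execution result:
customer_id | distinct_product_count
1 | 4
5 | 3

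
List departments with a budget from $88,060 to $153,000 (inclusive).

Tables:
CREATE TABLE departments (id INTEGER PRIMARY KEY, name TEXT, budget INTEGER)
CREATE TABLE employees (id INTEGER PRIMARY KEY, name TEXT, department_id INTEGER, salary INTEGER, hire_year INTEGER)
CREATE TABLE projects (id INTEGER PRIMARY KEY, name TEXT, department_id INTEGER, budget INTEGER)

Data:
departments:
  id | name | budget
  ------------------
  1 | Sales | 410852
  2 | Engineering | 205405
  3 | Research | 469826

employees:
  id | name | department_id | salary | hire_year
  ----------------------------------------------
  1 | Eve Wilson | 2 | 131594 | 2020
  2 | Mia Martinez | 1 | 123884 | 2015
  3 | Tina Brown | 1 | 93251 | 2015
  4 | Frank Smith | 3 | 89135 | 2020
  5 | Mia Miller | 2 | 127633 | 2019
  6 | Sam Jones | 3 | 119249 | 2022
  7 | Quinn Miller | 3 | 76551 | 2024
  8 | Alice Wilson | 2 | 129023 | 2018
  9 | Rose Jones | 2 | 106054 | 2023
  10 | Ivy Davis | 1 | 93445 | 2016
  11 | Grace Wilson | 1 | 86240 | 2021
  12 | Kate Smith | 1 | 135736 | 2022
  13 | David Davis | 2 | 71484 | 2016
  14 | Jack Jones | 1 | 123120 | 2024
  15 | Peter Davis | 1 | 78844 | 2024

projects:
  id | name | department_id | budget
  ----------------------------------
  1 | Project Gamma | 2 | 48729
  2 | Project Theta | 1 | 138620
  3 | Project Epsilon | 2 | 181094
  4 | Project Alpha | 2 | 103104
SELECT name, budget FROM departments WHERE budget BETWEEN 88060 AND 153000

Execution result:
(no rows)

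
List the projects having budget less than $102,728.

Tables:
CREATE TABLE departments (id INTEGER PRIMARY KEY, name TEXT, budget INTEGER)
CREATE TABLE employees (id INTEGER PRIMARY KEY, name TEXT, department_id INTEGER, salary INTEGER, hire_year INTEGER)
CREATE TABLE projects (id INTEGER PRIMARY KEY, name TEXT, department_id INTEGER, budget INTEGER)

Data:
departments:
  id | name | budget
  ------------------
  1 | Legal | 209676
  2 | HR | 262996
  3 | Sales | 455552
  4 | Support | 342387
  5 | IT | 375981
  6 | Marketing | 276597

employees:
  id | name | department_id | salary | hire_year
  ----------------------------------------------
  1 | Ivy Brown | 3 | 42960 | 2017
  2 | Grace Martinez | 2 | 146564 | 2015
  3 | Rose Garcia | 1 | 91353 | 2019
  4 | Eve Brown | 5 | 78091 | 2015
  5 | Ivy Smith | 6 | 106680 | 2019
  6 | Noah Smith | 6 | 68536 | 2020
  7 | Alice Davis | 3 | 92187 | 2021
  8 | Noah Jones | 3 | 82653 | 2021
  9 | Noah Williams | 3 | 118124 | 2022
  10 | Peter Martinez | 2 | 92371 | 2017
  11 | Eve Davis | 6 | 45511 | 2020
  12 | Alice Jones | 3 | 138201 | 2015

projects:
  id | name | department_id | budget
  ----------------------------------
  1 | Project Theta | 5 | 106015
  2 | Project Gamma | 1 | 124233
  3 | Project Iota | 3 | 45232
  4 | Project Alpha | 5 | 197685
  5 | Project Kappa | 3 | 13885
SELECT name, budget FROM projects WHERE budget < 102728

Execution result:
name | budget
Project Iota | 45232
Project Kappa | 13885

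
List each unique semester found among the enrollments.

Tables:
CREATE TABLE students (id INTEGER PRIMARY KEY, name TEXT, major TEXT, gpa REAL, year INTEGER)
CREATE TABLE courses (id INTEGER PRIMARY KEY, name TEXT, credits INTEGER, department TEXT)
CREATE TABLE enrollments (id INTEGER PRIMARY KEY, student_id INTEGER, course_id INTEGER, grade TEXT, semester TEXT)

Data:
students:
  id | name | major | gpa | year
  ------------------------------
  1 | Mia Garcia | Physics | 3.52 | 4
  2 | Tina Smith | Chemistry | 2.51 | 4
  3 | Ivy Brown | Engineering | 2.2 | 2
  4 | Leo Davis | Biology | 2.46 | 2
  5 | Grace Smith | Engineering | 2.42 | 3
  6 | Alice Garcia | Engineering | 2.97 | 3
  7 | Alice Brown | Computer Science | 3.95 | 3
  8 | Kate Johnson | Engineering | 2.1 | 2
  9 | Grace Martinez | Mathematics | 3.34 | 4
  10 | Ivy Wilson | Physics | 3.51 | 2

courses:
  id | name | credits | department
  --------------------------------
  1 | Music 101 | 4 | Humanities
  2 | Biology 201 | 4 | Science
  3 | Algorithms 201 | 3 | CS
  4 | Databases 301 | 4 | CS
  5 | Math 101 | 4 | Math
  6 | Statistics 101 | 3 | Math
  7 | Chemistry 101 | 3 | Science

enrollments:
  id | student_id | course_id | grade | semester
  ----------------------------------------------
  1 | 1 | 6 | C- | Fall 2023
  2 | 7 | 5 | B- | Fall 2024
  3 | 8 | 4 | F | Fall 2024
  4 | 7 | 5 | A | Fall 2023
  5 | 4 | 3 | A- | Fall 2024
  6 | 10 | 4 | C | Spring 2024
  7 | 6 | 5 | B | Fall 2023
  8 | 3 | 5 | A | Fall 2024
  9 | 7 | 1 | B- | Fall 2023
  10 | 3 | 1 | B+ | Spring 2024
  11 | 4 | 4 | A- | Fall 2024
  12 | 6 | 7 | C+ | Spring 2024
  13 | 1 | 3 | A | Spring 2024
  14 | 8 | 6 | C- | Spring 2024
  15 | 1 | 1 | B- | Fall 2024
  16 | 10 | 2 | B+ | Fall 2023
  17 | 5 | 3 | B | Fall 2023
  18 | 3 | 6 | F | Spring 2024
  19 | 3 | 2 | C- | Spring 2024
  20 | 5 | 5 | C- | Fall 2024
SELECT DISTINCT semester FROM enrollments

Execution result:
semester
Fall 2023
Fall 2024
Spring 2024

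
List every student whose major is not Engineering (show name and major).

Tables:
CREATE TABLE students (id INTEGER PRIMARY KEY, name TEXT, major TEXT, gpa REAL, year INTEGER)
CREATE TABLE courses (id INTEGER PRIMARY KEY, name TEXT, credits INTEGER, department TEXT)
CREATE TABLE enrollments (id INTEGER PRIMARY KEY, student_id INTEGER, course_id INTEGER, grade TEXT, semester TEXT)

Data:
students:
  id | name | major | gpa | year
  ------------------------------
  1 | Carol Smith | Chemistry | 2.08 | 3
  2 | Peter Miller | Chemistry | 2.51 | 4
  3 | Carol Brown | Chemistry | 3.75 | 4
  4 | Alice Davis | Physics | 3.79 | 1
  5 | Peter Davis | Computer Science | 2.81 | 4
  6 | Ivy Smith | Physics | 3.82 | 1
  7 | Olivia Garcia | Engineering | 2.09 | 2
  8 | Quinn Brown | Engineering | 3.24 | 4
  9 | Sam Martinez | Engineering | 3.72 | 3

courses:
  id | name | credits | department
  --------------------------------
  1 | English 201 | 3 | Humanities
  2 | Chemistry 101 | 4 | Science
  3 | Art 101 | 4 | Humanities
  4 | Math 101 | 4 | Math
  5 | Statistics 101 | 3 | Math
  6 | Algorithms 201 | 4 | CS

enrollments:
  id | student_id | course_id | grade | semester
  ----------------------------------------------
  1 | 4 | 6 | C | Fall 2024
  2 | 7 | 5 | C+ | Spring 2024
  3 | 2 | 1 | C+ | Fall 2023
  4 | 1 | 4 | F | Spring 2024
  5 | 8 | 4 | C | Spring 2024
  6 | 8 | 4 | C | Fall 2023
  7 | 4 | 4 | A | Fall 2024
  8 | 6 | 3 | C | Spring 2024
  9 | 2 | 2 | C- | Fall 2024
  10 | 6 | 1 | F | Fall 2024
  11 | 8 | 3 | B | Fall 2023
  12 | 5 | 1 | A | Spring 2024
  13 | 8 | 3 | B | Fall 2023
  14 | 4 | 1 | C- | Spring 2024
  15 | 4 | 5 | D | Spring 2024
SELECT name, major FROM students WHERE major <> 'Engineering'

Execution result:
name | major
Carol Smith | Chemistry
Peter Miller | Chemistry
Carol Brown | Chemistry
Alice Davis | Physics
Peter Davis | Computer Science
Ivy Smith | Physics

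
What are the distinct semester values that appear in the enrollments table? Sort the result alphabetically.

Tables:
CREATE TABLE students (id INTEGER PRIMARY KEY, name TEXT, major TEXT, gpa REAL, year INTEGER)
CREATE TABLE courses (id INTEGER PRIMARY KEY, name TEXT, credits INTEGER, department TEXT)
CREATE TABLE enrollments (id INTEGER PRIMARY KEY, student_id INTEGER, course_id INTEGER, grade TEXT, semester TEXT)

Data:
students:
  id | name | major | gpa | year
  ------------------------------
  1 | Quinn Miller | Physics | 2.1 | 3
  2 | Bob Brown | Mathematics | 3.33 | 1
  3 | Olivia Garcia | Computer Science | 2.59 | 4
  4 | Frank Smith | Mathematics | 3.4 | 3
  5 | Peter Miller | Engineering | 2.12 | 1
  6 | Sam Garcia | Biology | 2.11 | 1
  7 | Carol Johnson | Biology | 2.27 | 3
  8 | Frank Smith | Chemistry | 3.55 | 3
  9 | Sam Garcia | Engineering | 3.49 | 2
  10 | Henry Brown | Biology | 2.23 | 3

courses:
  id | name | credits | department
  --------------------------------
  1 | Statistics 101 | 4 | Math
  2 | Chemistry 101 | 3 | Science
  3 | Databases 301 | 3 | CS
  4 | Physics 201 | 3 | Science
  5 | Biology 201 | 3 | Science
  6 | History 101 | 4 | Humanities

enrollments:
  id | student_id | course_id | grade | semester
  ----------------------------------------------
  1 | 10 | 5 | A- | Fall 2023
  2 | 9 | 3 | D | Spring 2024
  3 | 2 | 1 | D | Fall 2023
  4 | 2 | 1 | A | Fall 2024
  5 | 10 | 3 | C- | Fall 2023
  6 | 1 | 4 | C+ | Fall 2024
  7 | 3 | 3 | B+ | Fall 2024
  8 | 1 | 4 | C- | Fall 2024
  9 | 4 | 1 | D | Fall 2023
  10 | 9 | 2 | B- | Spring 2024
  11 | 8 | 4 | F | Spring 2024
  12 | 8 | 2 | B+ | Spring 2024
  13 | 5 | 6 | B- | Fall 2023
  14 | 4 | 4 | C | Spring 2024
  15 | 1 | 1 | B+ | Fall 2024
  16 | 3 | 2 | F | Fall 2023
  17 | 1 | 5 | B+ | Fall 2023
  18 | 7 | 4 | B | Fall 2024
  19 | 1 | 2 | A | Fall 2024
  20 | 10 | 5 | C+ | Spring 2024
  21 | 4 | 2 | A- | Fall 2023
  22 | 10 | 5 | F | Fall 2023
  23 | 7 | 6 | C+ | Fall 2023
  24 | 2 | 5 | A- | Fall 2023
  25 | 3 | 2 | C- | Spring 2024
SELECT DISTINCT semester FROM enrollments ORDER BY semester

Execution result:
semester
Fall 2023
Fall 2024
Spring 2024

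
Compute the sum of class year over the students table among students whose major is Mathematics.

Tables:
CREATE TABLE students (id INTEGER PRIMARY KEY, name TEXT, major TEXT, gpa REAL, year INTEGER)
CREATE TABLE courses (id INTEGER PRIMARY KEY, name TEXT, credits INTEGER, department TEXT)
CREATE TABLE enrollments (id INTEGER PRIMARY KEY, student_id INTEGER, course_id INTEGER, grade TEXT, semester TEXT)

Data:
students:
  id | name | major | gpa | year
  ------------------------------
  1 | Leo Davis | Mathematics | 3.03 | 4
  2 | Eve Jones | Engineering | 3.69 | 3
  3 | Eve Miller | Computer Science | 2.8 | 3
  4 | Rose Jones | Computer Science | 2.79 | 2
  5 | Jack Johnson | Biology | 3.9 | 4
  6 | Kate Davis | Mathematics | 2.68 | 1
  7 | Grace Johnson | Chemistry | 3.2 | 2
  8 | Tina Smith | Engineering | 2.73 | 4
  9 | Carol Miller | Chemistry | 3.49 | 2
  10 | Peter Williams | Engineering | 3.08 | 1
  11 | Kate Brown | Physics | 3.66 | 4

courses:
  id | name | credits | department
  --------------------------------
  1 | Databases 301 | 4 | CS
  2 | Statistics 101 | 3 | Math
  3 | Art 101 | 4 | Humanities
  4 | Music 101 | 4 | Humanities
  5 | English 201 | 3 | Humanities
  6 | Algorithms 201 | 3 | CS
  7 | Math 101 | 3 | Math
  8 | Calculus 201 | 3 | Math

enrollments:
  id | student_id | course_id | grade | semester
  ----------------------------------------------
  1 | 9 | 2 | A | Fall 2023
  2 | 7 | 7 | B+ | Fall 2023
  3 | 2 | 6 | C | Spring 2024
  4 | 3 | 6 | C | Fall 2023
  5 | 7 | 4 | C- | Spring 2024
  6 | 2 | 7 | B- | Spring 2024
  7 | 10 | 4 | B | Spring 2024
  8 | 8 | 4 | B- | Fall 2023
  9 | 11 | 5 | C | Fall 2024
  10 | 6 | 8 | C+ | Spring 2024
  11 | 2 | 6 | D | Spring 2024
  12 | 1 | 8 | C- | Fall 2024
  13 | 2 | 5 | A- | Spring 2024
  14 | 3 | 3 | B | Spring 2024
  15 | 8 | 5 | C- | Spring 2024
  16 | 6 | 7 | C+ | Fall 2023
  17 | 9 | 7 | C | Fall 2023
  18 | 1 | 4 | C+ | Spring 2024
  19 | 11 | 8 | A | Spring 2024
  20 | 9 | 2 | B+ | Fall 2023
SELECT SUM(year) FROM students WHERE major = 'Mathematics'

Execution result:
5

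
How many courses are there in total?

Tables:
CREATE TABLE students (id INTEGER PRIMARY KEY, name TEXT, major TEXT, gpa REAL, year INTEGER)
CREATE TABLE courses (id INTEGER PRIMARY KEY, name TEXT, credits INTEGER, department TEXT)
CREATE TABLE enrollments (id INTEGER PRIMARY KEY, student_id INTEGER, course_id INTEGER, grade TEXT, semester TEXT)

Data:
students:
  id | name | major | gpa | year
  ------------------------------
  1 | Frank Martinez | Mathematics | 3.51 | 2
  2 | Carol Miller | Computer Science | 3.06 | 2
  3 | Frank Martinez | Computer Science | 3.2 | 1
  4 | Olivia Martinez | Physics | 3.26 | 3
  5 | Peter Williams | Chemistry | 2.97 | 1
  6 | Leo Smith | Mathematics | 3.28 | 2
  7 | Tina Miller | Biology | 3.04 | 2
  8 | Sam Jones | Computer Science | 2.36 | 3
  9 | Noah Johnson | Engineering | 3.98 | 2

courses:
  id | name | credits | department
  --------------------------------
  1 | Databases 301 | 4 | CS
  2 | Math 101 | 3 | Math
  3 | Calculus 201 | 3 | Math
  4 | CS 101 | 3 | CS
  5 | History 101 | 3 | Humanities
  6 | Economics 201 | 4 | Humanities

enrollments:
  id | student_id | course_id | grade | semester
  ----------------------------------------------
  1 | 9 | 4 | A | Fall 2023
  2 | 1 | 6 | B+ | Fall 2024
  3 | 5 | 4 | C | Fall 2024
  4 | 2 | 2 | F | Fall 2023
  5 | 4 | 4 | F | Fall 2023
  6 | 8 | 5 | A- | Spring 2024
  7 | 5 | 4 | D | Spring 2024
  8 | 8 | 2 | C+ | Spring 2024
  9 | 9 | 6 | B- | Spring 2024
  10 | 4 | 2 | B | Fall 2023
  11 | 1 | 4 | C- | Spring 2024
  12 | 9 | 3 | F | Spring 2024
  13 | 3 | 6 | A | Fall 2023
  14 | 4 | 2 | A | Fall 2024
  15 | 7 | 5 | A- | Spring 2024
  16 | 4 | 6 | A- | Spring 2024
SELECT COUNT(*) FROM courses

Execution result:
6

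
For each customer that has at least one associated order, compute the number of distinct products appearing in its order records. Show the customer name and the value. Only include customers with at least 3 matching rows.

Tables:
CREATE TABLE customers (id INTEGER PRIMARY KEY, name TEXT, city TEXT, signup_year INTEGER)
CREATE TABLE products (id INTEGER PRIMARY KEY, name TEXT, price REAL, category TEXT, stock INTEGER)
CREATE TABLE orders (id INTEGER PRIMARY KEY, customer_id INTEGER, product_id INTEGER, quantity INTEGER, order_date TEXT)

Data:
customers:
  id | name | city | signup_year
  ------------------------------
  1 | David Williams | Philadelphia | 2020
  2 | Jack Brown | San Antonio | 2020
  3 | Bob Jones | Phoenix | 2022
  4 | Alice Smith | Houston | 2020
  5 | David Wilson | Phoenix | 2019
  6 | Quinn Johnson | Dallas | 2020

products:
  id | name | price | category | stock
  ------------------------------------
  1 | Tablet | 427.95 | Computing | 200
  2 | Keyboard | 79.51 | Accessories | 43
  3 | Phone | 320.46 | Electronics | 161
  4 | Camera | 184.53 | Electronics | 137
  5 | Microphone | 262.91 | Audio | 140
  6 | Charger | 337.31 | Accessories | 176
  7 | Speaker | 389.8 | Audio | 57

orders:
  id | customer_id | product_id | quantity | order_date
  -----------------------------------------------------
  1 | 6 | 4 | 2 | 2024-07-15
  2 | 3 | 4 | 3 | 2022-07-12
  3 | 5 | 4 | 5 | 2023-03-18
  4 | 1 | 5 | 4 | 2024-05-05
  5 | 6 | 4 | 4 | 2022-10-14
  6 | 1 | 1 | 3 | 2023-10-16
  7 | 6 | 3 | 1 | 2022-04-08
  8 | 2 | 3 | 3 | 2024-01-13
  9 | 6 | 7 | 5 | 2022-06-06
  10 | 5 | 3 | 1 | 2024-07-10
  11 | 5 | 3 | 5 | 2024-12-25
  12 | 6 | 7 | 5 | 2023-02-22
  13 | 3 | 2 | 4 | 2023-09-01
SELECT p.name, COUNT(DISTINCT c.product_id) AS distinct_product_count FROM orders c JOIN customers p ON c.customer_id = p.id GROUP BY p.id, p.name HAVING COUNT(*) >= 3

Execution result:
name | distinct_product_count
David Wilson | 2
Quinn Johnson | 3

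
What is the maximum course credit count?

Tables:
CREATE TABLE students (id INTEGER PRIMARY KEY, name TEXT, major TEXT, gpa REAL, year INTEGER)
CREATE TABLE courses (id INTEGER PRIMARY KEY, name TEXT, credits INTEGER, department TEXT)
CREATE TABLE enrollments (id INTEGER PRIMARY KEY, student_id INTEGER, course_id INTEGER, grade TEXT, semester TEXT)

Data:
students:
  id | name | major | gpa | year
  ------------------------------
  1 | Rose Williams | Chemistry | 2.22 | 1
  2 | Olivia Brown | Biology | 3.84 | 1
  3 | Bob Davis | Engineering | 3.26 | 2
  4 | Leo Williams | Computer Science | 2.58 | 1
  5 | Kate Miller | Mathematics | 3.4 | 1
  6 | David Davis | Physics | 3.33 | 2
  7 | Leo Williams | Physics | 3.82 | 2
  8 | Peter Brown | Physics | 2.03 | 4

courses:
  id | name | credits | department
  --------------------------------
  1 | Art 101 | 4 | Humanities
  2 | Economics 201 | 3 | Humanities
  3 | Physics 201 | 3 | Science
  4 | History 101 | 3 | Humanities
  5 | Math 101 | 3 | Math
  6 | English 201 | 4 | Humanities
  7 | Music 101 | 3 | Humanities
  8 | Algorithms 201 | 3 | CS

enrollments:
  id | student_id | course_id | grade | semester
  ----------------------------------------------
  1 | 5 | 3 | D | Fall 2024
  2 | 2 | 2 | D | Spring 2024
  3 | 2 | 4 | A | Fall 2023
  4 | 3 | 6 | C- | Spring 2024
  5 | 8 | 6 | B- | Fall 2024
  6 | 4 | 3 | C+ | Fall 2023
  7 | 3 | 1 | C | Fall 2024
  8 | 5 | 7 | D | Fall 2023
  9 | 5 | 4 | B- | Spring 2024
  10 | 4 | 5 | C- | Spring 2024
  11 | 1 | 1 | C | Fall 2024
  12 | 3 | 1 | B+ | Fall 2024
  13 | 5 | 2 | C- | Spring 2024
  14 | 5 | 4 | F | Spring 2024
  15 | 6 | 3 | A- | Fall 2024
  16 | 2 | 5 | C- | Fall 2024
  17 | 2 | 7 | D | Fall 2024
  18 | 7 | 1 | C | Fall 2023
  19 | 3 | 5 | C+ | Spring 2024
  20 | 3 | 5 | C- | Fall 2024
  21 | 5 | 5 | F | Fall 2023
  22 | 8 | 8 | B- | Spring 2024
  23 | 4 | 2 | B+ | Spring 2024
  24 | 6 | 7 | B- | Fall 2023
SELECT MAX(credits) FROM courses

Execution result:
4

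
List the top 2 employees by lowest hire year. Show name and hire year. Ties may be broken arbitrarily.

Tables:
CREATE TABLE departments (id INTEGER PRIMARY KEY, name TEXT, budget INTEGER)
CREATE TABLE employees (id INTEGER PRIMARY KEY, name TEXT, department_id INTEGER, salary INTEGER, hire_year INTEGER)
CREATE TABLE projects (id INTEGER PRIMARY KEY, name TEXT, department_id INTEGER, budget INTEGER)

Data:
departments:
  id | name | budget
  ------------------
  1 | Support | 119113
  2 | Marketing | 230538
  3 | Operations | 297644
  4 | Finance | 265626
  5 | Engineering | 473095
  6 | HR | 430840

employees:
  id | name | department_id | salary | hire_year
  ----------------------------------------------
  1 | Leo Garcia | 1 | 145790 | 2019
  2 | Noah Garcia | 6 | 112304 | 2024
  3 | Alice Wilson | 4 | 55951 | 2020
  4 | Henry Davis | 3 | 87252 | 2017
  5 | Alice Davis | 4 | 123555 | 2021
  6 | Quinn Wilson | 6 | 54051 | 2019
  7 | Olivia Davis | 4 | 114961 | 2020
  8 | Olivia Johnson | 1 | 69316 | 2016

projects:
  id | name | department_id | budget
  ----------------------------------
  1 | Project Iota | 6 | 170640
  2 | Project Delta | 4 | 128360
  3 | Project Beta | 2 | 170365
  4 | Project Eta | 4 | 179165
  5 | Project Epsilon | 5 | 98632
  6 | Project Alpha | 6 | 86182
SELECT name, hire_year FROM employees ORDER BY hire_year ASC LIMIT 2

Execution result:
name | hire_year
Olivia Johnson | 2016
Henry Davis | 2017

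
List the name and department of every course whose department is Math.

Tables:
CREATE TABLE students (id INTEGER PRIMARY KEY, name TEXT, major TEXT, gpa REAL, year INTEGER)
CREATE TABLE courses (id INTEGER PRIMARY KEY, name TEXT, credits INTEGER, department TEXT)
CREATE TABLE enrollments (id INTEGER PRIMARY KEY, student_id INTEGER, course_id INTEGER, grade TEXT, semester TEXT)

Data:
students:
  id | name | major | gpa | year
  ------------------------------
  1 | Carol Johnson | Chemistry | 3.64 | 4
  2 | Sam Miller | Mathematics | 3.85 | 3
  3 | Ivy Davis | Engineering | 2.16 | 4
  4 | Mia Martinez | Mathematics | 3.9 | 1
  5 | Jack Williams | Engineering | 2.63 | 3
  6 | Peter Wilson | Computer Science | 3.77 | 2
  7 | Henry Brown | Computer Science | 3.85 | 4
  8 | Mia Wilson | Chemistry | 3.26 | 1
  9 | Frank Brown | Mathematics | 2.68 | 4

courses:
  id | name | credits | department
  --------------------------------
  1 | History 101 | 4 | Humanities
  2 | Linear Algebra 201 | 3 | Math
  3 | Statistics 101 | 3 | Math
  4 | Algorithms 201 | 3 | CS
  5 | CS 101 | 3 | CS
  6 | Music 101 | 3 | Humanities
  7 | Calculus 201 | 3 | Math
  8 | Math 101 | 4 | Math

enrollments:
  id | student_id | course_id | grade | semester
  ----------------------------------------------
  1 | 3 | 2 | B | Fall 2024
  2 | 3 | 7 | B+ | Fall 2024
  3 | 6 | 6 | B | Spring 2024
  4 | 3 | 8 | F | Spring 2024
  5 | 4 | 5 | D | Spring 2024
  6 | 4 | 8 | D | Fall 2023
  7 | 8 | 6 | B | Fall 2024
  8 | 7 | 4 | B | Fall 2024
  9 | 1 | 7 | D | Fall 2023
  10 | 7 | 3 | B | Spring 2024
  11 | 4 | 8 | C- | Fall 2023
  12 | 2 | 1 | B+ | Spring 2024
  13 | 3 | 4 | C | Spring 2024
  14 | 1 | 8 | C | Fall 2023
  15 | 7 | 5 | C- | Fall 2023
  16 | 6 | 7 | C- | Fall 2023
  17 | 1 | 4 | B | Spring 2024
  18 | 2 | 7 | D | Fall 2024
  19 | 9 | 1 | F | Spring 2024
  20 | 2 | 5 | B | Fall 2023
SELECT name, department FROM courses WHERE department = 'Math'

Execution result:
name | department
Linear Algebra 201 | Math
Statistics 101 | Math
Calculus 201 | Math
Math 101 | Math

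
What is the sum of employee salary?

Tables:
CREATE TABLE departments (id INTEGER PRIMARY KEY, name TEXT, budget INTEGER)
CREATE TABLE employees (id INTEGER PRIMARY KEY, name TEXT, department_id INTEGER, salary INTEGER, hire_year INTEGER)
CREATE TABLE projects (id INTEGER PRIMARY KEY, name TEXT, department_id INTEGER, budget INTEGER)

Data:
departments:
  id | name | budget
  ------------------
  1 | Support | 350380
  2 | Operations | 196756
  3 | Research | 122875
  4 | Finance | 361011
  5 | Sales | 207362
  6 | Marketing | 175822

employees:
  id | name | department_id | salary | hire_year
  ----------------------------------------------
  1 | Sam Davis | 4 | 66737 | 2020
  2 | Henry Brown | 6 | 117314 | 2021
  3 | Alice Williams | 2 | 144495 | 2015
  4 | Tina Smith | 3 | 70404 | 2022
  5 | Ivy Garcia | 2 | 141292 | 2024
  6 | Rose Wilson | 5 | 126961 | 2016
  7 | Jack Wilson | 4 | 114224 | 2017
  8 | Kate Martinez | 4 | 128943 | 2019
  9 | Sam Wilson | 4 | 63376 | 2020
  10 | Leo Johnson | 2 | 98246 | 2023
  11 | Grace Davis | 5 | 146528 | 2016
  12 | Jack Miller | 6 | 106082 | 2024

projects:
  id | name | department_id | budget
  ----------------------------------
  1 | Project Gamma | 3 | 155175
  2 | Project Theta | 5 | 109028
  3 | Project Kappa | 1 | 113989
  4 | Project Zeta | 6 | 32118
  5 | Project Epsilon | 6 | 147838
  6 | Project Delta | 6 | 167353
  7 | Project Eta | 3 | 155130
SELECT SUM(salary) FROM employees

Execution result:
1324602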